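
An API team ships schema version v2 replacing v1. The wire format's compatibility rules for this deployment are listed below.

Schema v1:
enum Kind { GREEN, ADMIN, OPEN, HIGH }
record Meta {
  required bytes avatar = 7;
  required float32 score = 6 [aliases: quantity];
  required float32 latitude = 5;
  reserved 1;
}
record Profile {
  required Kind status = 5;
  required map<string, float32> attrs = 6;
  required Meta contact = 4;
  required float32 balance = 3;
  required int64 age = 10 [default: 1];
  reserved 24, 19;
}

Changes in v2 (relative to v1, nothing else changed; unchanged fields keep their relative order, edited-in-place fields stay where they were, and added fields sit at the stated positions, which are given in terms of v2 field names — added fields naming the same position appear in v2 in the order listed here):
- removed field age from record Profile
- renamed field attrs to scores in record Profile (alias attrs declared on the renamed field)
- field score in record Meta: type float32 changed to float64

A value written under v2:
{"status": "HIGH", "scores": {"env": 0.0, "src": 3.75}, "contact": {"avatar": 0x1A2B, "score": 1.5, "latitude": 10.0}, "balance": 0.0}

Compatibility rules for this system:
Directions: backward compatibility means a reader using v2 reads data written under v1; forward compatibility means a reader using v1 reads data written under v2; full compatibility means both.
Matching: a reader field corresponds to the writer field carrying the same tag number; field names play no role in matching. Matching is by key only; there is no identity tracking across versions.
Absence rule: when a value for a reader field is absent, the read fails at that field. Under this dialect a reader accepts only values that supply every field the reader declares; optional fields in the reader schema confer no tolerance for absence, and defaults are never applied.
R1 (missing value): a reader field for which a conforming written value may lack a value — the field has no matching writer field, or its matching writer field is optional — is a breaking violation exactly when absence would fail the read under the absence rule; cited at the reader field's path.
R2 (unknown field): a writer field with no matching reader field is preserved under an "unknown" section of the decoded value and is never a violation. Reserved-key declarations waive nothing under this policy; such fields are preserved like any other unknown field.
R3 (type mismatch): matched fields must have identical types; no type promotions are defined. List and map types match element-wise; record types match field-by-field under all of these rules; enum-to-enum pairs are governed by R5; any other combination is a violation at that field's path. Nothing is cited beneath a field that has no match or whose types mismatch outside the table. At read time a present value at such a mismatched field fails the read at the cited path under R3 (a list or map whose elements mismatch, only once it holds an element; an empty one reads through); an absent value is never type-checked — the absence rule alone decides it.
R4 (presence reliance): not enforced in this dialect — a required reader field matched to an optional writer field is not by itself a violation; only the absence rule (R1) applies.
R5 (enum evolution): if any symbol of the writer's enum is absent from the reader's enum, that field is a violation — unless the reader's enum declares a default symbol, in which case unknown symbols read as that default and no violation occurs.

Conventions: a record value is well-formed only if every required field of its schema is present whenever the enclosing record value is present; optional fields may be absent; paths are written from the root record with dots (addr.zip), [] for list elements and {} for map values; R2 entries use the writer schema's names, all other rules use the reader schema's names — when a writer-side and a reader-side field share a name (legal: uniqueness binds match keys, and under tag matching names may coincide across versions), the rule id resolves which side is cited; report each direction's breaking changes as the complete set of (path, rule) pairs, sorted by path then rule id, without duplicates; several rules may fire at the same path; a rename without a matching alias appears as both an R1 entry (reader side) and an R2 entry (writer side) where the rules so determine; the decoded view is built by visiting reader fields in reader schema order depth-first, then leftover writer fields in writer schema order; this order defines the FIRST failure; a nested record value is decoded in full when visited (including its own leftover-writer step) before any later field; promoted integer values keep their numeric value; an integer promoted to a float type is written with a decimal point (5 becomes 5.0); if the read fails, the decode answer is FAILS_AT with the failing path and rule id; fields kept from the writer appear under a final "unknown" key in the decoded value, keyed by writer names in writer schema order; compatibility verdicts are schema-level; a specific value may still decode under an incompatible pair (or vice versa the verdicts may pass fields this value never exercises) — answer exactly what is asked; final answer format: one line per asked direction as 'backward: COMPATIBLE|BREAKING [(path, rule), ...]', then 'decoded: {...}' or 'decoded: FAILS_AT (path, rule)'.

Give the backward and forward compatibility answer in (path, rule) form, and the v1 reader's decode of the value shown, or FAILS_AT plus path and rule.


backward: BREAKING [(contact.score, R3)]; forward: BREAKING [(age, R1), (contact.score, R3)]; decoded: FAILS_AT (contact.score, R3)

each type pair in Profile: writer, then reader
checking backward for Profile: reader v2 against writer v1:
  Kind -> Kind, writer required: status aligns to status
  map<string, float32> -> map<string, float32>, writer required: scores aligns to attrs
  Meta -> Meta, writer required: contact aligns to contact
  float32 -> float32, writer required: balance aligns to balance
  leftover writer field: age
  bytes -> bytes, writer required: contact.avatar aligns to contact.avatar
  float32 -> float64, writer required: contact.score aligns to contact.score
  float32 -> float32, writer required: contact.latitude aligns to contact.latitude
  violation R3 at contact.score
  => backward verdict for Profile: BREAKING, 1 violation(s)
checking forward for Profile: reader v1 against writer v2:
  Kind -> Kind, writer required: status aligns to status
  map<string, float32> -> map<string, float32>, writer required: attrs aligns to scores
  Meta -> Meta, writer required: contact aligns to contact
  float32 -> float32, writer required: balance aligns to balance
  age: no writer-side match
  bytes -> bytes, writer required: contact.avatar aligns to contact.avatar
  float64 -> float32, writer required: contact.score aligns to contact.score
  float32 -> float32, writer required: contact.latitude aligns to contact.latitude
  violation R1 at age
  violation R3 at contact.score
  => forward verdict for Profile: BREAKING, 2 violation(s)
decode walk for Profile under reader schema v1:
  status := "HIGH"
  attrs := {"env": 0.0, "src": 3.75} (from writer scores)
  contact.avatar := 0x1A2B
  read fails at contact.score under R3
  => FAILS_AT (contact.score, R3)


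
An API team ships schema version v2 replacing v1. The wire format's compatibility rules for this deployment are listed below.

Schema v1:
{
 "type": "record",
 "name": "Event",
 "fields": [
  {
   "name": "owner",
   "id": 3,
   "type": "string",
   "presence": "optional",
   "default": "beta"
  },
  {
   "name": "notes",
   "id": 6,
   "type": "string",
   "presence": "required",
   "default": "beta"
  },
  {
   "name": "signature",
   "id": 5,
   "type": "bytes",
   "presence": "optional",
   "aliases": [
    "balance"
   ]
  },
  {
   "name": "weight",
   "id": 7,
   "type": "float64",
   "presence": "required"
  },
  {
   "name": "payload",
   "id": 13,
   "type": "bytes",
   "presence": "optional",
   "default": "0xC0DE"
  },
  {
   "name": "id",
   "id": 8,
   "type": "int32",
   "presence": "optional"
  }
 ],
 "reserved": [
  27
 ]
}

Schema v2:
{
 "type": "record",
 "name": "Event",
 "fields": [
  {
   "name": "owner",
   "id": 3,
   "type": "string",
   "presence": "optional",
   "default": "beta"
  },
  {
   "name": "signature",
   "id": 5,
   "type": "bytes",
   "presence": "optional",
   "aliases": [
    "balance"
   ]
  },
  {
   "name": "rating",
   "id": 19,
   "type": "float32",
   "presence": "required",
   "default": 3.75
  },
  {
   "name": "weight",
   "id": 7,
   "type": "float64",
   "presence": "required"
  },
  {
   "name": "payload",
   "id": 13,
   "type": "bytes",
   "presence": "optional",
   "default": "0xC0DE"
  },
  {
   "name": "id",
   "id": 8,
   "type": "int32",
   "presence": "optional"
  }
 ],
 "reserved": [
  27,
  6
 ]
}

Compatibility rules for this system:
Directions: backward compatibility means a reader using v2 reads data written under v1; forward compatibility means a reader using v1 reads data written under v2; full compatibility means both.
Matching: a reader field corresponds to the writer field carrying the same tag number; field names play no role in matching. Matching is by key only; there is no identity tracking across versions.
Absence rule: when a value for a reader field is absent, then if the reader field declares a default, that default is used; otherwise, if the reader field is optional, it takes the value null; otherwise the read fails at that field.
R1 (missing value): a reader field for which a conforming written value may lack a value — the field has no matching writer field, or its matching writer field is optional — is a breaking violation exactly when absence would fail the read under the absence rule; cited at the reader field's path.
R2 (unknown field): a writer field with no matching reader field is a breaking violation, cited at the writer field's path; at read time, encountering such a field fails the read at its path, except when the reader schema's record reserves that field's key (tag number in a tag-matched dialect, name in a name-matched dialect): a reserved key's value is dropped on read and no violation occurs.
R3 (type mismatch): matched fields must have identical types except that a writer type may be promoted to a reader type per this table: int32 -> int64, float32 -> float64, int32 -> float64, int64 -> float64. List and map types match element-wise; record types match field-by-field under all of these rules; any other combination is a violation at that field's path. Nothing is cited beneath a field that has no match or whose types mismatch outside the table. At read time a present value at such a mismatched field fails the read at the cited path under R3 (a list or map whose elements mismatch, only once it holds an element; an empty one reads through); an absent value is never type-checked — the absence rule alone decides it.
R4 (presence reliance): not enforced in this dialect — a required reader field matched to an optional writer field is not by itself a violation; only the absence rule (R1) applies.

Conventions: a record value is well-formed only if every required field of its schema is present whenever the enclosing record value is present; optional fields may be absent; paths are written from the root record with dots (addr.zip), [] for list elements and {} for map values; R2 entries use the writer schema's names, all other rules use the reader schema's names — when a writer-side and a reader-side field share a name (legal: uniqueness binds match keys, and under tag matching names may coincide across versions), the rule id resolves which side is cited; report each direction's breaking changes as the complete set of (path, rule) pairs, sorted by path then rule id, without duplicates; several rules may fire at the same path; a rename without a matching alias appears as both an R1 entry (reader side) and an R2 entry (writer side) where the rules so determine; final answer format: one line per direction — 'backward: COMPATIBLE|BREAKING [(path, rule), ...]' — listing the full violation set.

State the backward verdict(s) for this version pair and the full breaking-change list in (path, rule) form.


backward: COMPATIBLE []

arrows below run writer -> reader for Event
checking backward for Event: reader v2 against writer v1:
  string -> string, writer optional: owner aligns to owner
  bytes -> bytes, writer optional: signature aligns to signature
  rating: no writer match
  float64 -> float64, writer required: weight aligns to weight
  bytes -> bytes, writer optional: payload aligns to payload
  int32 -> int32, writer optional: id aligns to id
  writer field notes has no reader counterpart
  nothing fires on Event: backward is COMPATIBLE
the rest of the Event diff is inert for this question:
  removed field notes from record Event (its key 6 joins the reserved list) -> inert for the asked Event verdict: nothing fires
  added field rating to record Event: required float32, tag 19, default 3.75 (in v2 it sits immediately before weight) -> fires only in the forward direction of Event, which is not asked here


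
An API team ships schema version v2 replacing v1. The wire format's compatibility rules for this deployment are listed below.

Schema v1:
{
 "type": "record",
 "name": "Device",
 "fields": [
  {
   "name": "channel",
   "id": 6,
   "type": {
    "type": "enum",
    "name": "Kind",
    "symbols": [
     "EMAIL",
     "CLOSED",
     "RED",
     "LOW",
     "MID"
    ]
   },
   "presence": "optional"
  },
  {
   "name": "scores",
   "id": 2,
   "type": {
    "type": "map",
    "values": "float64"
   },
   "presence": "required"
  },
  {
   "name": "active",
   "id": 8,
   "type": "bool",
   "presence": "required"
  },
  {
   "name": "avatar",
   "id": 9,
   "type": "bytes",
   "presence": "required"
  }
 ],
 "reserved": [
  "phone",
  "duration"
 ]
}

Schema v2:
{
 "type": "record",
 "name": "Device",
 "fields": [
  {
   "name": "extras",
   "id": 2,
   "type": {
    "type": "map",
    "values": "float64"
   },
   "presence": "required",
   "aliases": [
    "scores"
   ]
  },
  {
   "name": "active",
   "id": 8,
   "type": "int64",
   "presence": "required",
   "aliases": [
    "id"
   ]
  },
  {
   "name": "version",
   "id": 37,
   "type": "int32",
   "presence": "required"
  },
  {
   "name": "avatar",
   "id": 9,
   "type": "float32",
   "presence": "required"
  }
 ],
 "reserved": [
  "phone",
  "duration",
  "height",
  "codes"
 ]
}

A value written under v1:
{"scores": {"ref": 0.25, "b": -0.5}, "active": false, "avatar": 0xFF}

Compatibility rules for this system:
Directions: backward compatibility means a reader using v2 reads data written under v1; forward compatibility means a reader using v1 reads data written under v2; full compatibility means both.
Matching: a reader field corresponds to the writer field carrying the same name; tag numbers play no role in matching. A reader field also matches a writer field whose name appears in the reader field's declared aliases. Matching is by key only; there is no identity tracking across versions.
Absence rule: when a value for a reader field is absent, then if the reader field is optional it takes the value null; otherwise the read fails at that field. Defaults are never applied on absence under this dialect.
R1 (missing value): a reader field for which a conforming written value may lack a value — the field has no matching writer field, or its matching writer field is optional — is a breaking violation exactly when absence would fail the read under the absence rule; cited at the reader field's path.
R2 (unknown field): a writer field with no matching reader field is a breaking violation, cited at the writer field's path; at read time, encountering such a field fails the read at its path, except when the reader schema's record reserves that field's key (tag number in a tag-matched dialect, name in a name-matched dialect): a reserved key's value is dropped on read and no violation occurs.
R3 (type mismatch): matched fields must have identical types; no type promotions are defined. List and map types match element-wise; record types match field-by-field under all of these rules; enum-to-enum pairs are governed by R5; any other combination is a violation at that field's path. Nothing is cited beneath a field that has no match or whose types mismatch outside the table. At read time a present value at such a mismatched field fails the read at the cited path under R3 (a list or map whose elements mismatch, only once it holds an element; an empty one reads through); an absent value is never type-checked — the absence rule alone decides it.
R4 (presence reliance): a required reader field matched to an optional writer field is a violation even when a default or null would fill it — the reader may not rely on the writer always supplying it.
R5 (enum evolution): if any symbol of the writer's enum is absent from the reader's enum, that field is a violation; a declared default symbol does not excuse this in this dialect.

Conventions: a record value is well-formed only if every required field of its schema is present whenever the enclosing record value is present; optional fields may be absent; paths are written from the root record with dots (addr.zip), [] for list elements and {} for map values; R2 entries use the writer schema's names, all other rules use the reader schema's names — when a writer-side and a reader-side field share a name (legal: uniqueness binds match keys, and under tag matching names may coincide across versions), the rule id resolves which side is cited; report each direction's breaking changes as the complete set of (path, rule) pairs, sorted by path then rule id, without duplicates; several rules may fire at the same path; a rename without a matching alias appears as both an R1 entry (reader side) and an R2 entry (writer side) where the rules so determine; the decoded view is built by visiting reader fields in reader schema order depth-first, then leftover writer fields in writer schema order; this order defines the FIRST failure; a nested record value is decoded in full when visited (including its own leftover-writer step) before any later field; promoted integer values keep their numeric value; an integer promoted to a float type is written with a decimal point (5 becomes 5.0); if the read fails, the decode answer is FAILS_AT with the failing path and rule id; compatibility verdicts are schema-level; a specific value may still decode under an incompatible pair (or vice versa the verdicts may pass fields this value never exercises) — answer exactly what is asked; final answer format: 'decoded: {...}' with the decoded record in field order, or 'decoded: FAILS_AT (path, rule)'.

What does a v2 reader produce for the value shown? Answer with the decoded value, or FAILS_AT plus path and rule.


decoded: FAILS_AT (active, R3)

arrows below run writer -> reader for Device
decoding the Device value with the v2 reader:
  extras := {"ref": 0.25, "b": -0.5} (from writer scores)
  read fails at active under R3
  => FAILS_AT (active, R3)
the rest of the Device diff is inert for this question:
  field avatar in record Device: type bytes changed to float32 -> affects the rule determinations only; this particular Device value decodes identically
  added field version to record Device: required int32, tag 37 (in v2 it sits immediately before avatar) -> affects the rule determinations only; this particular Device value decodes identically
  removed field channel from record Device -> affects the rule determinations only; this particular Device value decodes identically
  renamed field scores to extras in record Device (alias scores declared on the renamed field) -> affects the rule determinations only; this particular Device value decodes identically


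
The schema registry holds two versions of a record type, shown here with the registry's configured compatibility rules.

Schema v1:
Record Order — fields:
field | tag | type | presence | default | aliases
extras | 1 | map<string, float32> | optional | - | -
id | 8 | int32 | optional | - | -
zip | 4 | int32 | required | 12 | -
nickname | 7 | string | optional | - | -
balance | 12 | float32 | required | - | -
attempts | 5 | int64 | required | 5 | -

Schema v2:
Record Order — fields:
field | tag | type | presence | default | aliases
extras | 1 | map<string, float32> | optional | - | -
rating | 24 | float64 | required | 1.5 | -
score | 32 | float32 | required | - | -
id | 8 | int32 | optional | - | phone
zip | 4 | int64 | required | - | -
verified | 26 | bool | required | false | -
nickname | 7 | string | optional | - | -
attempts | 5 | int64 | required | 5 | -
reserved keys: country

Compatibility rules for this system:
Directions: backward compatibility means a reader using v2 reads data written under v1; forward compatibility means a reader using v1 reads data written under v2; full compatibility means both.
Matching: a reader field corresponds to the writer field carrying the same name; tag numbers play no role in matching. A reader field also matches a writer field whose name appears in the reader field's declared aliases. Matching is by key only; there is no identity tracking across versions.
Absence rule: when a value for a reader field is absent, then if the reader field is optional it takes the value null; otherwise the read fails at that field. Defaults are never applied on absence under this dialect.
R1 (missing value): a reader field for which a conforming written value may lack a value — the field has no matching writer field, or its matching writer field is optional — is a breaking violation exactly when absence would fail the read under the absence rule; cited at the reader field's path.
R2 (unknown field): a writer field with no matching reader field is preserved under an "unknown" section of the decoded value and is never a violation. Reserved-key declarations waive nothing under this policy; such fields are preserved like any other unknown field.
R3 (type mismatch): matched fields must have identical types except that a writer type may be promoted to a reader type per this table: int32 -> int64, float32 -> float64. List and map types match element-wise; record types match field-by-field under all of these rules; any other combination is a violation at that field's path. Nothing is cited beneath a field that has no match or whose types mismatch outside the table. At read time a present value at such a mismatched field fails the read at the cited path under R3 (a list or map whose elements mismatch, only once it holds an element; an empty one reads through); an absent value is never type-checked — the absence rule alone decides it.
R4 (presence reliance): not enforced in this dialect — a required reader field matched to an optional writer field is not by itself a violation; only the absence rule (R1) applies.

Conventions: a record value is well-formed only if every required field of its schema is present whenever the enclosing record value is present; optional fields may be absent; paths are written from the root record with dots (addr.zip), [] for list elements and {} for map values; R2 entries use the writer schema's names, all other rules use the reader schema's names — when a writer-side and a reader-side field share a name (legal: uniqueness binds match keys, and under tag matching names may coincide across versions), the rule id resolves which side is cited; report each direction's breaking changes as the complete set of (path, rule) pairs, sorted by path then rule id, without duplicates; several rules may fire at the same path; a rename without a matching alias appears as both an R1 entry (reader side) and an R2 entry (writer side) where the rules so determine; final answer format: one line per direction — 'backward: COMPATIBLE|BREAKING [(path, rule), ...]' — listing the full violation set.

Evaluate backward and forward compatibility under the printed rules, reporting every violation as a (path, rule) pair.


backward: BREAKING [(rating, R1), (score, R1), (verified, R1)]; forward: BREAKING [(balance, R1), (zip, R3)]

in Order below, arrows point writer -> reader
backward analysis of Order with v2 as reader and v1 as writer:
  extras: map<string, float32> -> map<string, float32>, writer optional; from extras
  no writer field matches reader rating
  no writer field matches reader score
  id: int32 -> int32, writer optional; from id
  zip: int32 -> int64, writer required; from zip
  no writer field matches reader verified
  nickname: string -> string, writer optional; from nickname
  attempts: int64 -> int64, writer required; from attempts
  writer balance: unknown to reader
  violation R1 at rating
  violation R1 at score
  violation R1 at verified
  => backward: BREAKING (3)
forward analysis of Order with v1 as reader and v2 as writer:
  extras: map<string, float32> -> map<string, float32>, writer optional; from extras
  id: int32 -> int32, writer optional; from id
  zip: int64 -> int32, writer required; from zip
  nickname: string -> string, writer optional; from nickname
  no writer field matches reader balance
  attempts: int64 -> int64, writer required; from attempts
  writer rating: unknown to reader
  writer score: unknown to reader
  writer verified: unknown to reader
  violation R1 at balance
  violation R3 at zip
  => forward: BREAKING (2)


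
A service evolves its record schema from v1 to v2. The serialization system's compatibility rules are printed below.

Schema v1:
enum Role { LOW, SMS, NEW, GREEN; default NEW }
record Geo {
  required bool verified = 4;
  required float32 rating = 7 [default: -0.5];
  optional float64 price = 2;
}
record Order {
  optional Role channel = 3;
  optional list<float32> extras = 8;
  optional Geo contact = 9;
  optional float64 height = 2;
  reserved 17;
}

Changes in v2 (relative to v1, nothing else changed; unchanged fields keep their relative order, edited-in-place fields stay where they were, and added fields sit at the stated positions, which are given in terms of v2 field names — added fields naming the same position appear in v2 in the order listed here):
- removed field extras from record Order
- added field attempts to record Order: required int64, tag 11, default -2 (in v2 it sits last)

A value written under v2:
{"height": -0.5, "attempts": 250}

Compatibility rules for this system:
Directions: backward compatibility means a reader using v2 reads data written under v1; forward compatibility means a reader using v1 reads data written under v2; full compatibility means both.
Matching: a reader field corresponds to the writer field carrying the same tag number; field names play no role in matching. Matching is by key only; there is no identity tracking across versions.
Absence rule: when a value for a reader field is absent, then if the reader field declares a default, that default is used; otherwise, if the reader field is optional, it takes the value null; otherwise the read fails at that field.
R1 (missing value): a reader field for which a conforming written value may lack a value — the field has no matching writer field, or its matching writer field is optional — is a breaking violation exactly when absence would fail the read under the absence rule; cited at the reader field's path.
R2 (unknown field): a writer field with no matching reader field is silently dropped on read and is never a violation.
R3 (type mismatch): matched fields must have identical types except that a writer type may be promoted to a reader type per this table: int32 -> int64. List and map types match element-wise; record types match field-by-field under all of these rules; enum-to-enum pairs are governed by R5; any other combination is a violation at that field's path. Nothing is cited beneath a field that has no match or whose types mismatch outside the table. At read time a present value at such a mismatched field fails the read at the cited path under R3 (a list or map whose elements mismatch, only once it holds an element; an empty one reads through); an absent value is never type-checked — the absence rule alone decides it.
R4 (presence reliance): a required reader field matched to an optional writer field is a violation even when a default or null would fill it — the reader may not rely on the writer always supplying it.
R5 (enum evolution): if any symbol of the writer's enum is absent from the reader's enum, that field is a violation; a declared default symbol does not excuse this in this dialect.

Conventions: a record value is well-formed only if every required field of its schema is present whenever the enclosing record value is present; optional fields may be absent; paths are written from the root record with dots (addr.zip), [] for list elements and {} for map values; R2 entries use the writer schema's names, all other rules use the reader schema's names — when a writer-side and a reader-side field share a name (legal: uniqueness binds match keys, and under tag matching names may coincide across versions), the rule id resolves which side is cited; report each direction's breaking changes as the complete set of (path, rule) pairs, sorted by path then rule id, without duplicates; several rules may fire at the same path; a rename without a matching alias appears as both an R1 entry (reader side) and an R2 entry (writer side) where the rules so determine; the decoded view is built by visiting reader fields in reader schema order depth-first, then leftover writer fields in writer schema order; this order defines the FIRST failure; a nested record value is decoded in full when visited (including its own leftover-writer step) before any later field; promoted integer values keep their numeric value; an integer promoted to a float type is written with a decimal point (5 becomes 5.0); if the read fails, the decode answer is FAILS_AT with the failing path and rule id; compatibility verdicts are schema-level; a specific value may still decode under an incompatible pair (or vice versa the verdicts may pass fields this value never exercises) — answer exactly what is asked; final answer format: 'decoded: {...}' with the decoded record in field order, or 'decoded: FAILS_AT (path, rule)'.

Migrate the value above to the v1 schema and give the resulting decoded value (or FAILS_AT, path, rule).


the writer's type comes first in each Order pair
migrating the Order value to v1:
  channel := null (not supplied -> null)
  extras := null (not supplied -> null)
  contact := null (not supplied -> null)
  height := -0.5
  writer attempts: unmatched, discarded
  => decoded: {"channel": null, "extras": null, "contact": null, "height": -0.5}
the other Order changes do not affect what is asked:
  removed field extras from record Order -> no rule fires on it and the decoded Order view is identical with or without it
  added field attempts to record Order: required int64, tag 11, default -2 (in v2 it sits last) -> no rule fires on it and the decoded Order view is identical with or without it

decoded: {"channel": null, "extras": null, "contact": null, "height": -0.5}


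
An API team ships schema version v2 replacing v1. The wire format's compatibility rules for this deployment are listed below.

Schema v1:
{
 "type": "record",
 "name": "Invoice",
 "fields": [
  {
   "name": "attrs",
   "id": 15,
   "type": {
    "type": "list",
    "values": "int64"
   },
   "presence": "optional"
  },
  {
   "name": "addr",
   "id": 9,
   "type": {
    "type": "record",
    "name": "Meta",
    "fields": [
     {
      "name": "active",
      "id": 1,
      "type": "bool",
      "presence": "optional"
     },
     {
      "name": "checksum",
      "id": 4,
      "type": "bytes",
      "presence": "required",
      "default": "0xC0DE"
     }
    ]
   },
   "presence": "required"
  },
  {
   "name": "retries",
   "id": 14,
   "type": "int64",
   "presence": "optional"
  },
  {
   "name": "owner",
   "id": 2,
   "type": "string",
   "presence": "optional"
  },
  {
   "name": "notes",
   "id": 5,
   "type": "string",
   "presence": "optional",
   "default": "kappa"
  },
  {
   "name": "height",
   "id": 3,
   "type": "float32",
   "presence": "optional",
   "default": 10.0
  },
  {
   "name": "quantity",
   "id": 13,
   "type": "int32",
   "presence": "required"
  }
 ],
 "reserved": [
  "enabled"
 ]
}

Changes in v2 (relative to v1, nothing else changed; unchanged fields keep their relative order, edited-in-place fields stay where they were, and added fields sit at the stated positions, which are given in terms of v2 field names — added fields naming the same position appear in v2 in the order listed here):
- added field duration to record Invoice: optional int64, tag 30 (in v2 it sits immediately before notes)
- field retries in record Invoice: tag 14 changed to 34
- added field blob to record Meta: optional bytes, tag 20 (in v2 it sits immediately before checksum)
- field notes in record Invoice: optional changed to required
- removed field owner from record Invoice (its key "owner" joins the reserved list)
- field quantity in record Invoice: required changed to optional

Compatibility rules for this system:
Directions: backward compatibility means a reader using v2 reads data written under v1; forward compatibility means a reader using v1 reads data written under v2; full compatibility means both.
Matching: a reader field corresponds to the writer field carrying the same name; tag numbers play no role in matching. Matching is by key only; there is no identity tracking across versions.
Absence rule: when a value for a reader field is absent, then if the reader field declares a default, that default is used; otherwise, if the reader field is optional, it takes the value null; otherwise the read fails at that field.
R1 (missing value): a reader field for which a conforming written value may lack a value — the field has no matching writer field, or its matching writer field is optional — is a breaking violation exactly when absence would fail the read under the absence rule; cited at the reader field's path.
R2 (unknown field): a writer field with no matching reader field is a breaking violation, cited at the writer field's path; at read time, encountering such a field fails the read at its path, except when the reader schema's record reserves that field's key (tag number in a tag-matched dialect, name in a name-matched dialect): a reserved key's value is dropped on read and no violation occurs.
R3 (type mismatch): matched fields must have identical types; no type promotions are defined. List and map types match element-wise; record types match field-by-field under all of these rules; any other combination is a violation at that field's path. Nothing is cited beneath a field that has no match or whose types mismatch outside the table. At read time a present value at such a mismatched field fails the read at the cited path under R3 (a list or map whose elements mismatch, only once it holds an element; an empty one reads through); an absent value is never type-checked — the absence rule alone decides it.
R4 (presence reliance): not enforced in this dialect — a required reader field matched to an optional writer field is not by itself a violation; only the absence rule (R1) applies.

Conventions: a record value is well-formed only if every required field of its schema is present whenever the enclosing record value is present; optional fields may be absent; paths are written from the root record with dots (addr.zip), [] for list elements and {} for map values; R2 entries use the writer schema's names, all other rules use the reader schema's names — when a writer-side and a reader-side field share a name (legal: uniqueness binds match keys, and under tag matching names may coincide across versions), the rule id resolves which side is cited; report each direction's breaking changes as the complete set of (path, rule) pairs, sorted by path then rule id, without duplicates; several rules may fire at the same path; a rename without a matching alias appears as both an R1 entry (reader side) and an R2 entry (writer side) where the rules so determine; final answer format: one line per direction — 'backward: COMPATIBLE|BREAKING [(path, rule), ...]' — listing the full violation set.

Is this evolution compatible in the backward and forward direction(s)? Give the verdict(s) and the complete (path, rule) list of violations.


backward: COMPATIBLE []; forward: BREAKING [(addr.blob, R2), (duration, R2), (quantity, R1)]

each type pair in Invoice: writer, then reader
checking backward for Invoice: reader v2 against writer v1:
  attrs: paired with writer attrs (list<int64> -> list<int64>; writer optional)
  addr: paired with writer addr (Meta -> Meta; writer required)
  retries: paired with writer retries (int64 -> int64; writer optional)
  duration: no writer-side match
  notes: paired with writer notes (string -> string; writer optional)
  height: paired with writer height (float32 -> float32; writer optional)
  quantity: paired with writer quantity (int32 -> int32; writer required)
  leftover writer field: owner
  addr.active: paired with writer addr.active (bool -> bool; writer optional)
  addr.blob: no writer-side match
  addr.checksum: paired with writer addr.checksum (bytes -> bytes; writer required)
  => no violations; backward on Invoice: COMPATIBLE
checking forward for Invoice: reader v1 against writer v2:
  attrs: paired with writer attrs (list<int64> -> list<int64>; writer optional)
  addr: paired with writer addr (Meta -> Meta; writer required)
  retries: paired with writer retries (int64 -> int64; writer optional)
  owner: no writer-side match
  notes: paired with writer notes (string -> string; writer required)
  height: paired with writer height (float32 -> float32; writer optional)
  quantity: paired with writer quantity (int32 -> int32; writer optional)
  leftover writer field: duration
  addr.active: paired with writer addr.active (bool -> bool; writer optional)
  addr.checksum: paired with writer addr.checksum (bytes -> bytes; writer required)
  leftover writer field: addr.blob
  R2 fires at addr.blob
  R2 fires at duration
  R1 fires at quantity
  => forward verdict for Invoice: BREAKING, 3 violation(s)


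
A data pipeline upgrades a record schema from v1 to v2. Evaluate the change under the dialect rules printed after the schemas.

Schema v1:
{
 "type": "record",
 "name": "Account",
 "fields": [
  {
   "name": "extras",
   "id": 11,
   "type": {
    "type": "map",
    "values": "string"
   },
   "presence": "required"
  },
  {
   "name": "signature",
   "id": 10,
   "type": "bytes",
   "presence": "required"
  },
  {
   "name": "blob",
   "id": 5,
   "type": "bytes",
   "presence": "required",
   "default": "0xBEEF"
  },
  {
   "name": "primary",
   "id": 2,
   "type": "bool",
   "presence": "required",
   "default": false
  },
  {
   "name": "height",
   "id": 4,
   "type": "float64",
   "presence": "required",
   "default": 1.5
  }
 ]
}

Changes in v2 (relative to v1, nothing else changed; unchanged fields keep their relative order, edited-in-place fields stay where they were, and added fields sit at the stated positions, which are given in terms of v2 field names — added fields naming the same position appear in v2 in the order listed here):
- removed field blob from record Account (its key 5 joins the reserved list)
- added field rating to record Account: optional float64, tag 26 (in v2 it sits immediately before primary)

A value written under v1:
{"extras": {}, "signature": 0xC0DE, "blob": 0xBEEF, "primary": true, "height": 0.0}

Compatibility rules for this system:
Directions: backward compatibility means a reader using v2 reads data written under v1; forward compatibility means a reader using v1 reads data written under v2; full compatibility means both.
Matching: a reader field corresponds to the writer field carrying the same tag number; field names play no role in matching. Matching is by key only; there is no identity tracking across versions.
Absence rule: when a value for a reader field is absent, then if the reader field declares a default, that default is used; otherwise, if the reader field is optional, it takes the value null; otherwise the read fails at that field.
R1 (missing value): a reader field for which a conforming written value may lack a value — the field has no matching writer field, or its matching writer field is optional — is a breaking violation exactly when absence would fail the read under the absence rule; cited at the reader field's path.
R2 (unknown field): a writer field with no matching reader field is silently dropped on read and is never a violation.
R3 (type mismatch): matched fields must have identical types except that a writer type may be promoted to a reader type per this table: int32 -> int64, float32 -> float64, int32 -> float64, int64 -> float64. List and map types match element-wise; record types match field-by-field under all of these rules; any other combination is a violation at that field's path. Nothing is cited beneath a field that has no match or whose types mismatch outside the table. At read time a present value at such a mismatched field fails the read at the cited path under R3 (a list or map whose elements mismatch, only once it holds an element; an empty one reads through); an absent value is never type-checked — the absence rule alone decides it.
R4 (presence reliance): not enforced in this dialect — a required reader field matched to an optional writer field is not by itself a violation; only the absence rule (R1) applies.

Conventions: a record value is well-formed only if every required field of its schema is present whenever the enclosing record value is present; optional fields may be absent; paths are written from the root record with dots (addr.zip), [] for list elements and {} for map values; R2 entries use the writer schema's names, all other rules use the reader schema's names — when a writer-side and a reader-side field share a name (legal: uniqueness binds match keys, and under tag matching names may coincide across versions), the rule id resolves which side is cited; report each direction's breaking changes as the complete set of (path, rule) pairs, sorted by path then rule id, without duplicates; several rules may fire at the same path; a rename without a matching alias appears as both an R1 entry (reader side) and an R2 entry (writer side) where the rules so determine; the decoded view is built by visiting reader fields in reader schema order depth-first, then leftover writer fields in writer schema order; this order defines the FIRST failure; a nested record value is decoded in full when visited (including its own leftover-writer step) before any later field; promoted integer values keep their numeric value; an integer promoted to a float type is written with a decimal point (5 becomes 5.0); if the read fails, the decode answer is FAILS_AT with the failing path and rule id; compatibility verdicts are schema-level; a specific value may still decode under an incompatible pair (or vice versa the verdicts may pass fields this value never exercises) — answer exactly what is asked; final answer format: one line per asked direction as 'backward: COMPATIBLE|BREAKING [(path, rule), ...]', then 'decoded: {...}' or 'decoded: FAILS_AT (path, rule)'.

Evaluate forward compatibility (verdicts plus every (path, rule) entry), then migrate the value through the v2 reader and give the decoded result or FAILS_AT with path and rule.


forward: COMPATIBLE []; decoded: {"extras": {}, "signature": 0xC0DE, "rating": null, "primary": true, "height": 0.0}

arrows below run writer -> reader for Account
forward analysis of Account with v1 as reader and v2 as writer:
  writer required, map<string, string> -> map<string, string>: reader extras maps from writer extras
  writer required, bytes -> bytes: reader signature maps from writer signature
  blob: no writer-side match
  writer required, bool -> bool: reader primary maps from writer primary
  writer required, float64 -> float64: reader height maps from writer height
  writer rating: unknown to reader
  => no violations; forward on Account: COMPATIBLE
decode walk for Account under reader schema v2:
  extras := {}
  signature := 0xC0DE
  rating := null (absent, optional -> null)
  primary := true
  height := 0.0
  writer blob: unknown -> dropped
  => decoded: {"extras": {}, "signature": 0xC0DE, "rating": null, "primary": true, "height": 0.0}
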